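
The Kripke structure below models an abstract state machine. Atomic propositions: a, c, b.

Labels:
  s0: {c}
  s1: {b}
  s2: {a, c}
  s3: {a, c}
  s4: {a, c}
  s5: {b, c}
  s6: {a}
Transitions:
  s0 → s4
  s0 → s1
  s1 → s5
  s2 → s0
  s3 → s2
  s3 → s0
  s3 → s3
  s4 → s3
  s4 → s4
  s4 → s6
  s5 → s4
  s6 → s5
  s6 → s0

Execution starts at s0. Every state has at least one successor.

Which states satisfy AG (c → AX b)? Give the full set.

States satisfying c → AX b: {s1, s6}.
States satisfying AG (c → AX b): ∅.

none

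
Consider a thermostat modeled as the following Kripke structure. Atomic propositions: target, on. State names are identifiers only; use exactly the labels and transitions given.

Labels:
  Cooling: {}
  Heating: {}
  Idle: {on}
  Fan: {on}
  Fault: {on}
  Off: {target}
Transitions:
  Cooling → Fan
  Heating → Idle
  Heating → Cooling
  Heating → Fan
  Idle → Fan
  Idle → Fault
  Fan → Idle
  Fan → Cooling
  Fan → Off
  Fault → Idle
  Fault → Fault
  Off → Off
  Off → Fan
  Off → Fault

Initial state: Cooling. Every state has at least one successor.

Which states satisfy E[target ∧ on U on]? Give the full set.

{Idle, Fan, Fault}

States satisfying target ∧ on: ∅.
States satisfying on: {Idle, Fan, Fault}.
States satisfying E[target ∧ on U on]: {Idle, Fan, Fault}.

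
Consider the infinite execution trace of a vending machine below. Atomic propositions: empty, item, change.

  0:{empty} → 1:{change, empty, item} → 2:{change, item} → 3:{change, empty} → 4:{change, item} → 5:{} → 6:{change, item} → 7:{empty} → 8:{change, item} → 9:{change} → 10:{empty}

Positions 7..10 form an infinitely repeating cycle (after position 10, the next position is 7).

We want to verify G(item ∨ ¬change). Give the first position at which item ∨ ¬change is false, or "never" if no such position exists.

3

Check item ∨ ¬change at each position in order: 0 ✓, 1 ✓, 2 ✓.
At position 3 the labels are {change, empty}, so item ∨ ¬change is false there. This is the first violation.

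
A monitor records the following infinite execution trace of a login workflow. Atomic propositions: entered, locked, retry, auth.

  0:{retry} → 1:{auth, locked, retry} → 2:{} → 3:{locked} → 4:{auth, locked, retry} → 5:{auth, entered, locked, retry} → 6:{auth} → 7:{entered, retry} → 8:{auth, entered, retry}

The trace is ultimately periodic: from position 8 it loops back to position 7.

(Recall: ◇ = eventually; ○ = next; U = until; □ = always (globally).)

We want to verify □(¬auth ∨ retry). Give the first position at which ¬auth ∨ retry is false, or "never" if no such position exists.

6

Check ¬auth ∨ retry at each position in order: 0 ✓, 1 ✓, 2 ✓, 3 ✓, 4 ✓, 5 ✓.
At position 6 the labels are {auth}, so ¬auth ∨ retry is false there. This is the first violation.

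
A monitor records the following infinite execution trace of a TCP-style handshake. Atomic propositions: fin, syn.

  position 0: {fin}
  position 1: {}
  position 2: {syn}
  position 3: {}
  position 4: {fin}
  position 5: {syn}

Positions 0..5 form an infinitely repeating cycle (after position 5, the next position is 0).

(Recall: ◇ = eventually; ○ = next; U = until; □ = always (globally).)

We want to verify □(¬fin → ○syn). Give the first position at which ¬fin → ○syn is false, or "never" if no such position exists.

Check ¬fin → ○syn at each position in order: 0 ✓, 1 ✓.
At position 2 the labels are {syn} and the next position 3 has {}, so ¬fin → ○syn is false there. This is the first violation.

2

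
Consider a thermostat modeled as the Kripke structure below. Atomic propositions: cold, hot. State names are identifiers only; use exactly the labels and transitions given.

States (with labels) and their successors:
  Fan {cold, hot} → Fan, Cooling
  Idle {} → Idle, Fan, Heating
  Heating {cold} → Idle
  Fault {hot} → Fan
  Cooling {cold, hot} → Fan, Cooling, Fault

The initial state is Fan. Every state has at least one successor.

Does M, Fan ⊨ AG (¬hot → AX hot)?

Yes

States satisfying ¬hot → AX hot: {Fan, Fault, Cooling}.
States satisfying AG (¬hot → AX hot): {Fan, Fault, Cooling}.
Every state reachable from Fan satisfies ¬hot → AX hot.
Fan ∈ Sat(AG (¬hot → AX hot)).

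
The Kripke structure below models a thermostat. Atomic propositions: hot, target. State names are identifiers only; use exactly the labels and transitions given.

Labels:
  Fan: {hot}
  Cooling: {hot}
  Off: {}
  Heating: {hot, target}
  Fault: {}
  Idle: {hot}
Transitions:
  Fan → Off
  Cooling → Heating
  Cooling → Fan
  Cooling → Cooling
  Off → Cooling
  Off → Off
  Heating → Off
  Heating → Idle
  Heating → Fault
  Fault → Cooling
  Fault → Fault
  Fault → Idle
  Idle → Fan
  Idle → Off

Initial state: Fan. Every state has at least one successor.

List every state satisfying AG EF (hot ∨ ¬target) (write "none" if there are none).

{Fan, Cooling, Off, Heating, Fault, Idle}

States satisfying EF (hot ∨ ¬target): {Fan, Cooling, Off, Heating, Fault, Idle}.
States satisfying AG EF (hot ∨ ¬target): {Fan, Cooling, Off, Heating, Fault, Idle}.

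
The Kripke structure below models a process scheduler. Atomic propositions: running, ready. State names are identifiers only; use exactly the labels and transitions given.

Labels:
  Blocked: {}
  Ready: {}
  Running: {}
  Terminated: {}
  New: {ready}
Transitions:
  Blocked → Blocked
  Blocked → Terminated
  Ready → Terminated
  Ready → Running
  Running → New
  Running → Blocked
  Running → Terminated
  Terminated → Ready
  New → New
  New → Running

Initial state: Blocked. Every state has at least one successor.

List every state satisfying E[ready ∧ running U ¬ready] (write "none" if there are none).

States satisfying ready ∧ running: ∅.
States satisfying ¬ready: {Blocked, Ready, Running, Terminated}.
States satisfying E[ready ∧ running U ¬ready]: {Blocked, Ready, Running, Terminated}.

{Blocked, Ready, Running, Terminated}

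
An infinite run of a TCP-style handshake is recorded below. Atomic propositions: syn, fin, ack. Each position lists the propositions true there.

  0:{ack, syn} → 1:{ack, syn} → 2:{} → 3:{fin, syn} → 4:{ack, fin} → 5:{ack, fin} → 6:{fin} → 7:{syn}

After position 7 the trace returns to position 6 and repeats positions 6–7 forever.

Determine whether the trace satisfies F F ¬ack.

Holds

F ¬ack holds at position 0, which is reachable from 0, so F F ¬ack holds.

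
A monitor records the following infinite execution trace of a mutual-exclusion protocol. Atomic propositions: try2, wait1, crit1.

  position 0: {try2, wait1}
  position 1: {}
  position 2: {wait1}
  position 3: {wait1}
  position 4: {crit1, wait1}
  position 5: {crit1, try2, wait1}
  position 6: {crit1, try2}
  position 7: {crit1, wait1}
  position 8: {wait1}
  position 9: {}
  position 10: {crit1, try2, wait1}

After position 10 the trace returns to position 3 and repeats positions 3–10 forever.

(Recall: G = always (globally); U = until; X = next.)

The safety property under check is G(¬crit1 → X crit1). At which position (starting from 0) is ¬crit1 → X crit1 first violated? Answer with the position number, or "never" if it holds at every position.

At position 0 the labels are {try2, wait1} and the next position 1 has {}, so ¬crit1 → X crit1 is false there. This is the first violation.

0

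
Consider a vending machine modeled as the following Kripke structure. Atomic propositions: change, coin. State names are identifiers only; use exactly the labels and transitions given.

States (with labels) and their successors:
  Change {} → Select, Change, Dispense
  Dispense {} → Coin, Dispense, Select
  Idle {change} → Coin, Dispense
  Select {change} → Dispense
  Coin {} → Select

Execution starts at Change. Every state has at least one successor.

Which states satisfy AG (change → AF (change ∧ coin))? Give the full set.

States satisfying change → AF (change ∧ coin): {Change, Dispense, Coin}.
States satisfying AG (change → AF (change ∧ coin)): ∅.

none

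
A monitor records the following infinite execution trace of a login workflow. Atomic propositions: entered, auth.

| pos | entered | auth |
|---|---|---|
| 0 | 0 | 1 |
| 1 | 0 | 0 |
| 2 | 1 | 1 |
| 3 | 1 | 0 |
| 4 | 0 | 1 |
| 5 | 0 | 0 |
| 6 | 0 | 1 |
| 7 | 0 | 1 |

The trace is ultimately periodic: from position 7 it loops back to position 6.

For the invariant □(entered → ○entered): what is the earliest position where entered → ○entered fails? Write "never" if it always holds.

3

Check entered → ○entered at each position in order: 0 ✓, 1 ✓, 2 ✓.
At position 3 the labels are {entered} and the next position 4 has {auth}, so entered → ○entered is false there. This is the first violation.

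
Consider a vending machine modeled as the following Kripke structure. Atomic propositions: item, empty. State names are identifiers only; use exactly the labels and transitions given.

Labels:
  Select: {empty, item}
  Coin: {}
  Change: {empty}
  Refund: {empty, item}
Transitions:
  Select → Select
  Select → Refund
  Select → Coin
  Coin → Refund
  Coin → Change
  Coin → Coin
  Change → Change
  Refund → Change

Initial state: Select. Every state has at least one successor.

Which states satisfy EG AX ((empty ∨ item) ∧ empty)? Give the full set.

{Change, Refund}

States satisfying AX ((empty ∨ item) ∧ empty): {Change, Refund}.
States satisfying EG AX ((empty ∨ item) ∧ empty): {Change, Refund}.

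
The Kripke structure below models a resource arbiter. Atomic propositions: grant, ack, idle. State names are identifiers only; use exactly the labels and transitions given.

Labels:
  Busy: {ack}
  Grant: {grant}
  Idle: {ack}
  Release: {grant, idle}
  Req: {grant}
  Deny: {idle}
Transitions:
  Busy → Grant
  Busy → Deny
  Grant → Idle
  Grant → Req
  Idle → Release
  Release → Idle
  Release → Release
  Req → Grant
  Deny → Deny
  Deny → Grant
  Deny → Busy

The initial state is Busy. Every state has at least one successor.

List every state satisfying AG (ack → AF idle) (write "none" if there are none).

States satisfying ack → AF idle: {Grant, Idle, Release, Req, Deny}.
States satisfying AG (ack → AF idle): {Grant, Idle, Release, Req}.

{Grant, Idle, Release, Req}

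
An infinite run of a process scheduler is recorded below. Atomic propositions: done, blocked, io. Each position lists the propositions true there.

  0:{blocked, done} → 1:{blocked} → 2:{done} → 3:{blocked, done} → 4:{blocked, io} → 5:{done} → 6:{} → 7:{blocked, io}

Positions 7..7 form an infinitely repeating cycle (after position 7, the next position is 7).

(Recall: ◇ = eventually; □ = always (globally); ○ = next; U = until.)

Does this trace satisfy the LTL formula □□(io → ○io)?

No

□(io → ○io) must hold at every position from 0 onward. It fails at position 0, so □□(io → ○io) is false.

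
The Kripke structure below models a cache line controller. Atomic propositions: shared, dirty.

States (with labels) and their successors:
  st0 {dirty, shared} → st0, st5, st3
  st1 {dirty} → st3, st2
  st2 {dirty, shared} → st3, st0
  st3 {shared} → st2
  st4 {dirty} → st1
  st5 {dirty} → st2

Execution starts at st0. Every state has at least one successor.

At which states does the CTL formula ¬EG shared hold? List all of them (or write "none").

{st1, st4, st5}

States satisfying shared: {st0, st2, st3}.
States satisfying EG shared: {st0, st2, st3}.
States satisfying ¬EG shared: {st1, st4, st5}.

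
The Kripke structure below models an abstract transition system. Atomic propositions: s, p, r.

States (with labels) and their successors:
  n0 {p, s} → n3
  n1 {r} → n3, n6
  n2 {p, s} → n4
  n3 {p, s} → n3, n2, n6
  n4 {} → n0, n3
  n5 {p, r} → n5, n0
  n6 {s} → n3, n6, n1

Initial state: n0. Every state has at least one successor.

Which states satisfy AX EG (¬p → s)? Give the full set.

{n0, n1, n4, n5}

States satisfying EG (¬p → s): {n0, n3, n5, n6}.
States satisfying AX EG (¬p → s): {n0, n1, n4, n5}.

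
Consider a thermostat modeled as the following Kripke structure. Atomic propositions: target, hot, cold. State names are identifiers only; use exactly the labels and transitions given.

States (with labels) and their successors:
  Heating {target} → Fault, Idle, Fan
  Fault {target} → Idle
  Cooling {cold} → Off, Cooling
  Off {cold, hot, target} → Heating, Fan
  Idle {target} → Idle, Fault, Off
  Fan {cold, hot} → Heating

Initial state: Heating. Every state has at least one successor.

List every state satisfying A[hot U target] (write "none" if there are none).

States satisfying hot: {Off, Fan}.
States satisfying target: {Heating, Fault, Off, Idle}.
States satisfying A[hot U target]: {Heating, Fault, Off, Idle, Fan}.

{Heating, Fault, Off, Idle, Fan}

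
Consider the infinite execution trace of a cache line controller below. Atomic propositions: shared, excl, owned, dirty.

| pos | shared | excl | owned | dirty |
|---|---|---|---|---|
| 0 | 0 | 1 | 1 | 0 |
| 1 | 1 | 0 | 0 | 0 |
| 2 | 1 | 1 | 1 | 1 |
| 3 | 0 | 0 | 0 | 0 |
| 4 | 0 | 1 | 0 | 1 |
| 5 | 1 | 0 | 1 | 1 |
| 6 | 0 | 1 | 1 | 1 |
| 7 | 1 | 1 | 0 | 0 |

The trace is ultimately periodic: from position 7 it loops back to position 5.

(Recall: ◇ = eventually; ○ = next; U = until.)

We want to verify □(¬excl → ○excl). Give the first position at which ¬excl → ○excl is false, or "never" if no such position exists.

¬excl → ○excl holds at every position 0..7, and those are all the positions the trace ever visits, so the invariant □(¬excl → ○excl) is never violated.

never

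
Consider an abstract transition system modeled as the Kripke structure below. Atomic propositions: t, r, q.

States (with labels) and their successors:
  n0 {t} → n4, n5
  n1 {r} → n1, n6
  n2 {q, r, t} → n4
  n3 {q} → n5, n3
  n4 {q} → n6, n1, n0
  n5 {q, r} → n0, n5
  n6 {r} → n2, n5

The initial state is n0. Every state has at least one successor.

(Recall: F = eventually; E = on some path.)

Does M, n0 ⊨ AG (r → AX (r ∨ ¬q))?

No

States satisfying r → AX (r ∨ ¬q): {n0, n1, n3, n4, n5, n6}.
States satisfying AG (r → AX (r ∨ ¬q)): ∅.
n2 is reachable from n0 and violates r → AX (r ∨ ¬q), so AG fails at n0.
n0 ∉ Sat(AG (r → AX (r ∨ ¬q))).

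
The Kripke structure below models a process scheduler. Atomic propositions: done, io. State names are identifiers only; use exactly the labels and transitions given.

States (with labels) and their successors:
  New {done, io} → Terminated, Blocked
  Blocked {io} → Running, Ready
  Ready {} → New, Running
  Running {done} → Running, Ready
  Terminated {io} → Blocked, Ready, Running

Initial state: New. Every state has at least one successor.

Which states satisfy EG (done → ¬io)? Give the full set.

{Blocked, Ready, Running, Terminated}

States satisfying done → ¬io: {Blocked, Ready, Running, Terminated}.
States satisfying EG (done → ¬io): {Blocked, Ready, Running, Terminated}.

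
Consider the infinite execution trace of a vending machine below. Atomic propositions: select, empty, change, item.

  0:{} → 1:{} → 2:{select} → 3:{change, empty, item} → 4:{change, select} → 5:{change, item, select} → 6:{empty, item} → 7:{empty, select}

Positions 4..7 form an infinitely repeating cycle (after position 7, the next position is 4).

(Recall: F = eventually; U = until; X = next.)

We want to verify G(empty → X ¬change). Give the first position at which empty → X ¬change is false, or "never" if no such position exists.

3

Check empty → X ¬change at each position in order: 0 ✓, 1 ✓, 2 ✓.
At position 3 the labels are {change, empty, item} and the next position 4 has {change, select}, so empty → X ¬change is false there. This is the first violation.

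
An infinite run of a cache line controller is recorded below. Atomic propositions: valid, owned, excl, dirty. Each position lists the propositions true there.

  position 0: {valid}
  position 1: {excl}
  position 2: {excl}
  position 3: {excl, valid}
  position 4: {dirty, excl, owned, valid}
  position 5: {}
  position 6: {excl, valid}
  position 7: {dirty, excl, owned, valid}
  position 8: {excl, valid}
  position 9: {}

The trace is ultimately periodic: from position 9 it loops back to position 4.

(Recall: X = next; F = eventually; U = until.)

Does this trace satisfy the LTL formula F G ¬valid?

G ¬valid is false at every position 0..9, so it never becomes true and F G ¬valid fails.

Violated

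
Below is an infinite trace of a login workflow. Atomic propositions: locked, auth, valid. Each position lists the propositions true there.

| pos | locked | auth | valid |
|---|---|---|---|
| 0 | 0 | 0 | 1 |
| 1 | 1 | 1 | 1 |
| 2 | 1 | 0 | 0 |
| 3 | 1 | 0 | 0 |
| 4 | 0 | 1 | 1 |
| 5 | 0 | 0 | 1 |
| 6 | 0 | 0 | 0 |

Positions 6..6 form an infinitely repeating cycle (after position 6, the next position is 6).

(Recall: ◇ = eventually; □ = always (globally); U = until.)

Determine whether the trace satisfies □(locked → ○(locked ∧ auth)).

No

locked → ○(locked ∧ auth) must hold at every position from 0 onward. It fails at position 1, so □(locked → ○(locked ∧ auth)) is false.
Positions where locked holds: 1, 2, 3.
Check ○(locked ∧ auth) at each: 1→fails, 2→fails, 3→fails.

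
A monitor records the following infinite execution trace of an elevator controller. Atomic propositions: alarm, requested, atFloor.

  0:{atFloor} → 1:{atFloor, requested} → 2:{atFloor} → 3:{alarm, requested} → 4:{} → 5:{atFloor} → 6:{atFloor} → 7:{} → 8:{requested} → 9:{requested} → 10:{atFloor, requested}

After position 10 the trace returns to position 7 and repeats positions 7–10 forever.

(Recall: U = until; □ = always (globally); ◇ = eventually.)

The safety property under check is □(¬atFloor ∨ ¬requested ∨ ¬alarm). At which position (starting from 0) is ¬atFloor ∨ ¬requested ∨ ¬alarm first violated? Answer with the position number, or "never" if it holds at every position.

never

¬atFloor ∨ ¬requested ∨ ¬alarm holds at every position 0..10, and those are all the positions the trace ever visits, so the invariant □(¬atFloor ∨ ¬requested ∨ ¬alarm) is never violated.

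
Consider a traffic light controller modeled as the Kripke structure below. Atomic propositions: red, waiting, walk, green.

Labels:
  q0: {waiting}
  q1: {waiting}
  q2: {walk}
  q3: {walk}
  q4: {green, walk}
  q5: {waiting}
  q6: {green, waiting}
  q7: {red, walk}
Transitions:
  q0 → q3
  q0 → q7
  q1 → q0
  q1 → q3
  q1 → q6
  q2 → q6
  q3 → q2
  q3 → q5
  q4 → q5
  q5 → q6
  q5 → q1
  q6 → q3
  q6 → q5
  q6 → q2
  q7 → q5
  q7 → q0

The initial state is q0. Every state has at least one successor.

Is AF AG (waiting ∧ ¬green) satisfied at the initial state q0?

States satisfying AG (waiting ∧ ¬green): ∅.
States satisfying AF AG (waiting ∧ ¬green): ∅.
There is a path from q0 along which AG (waiting ∧ ¬green) never holds.
q0 ∉ Sat(AF AG (waiting ∧ ¬green)).

Violated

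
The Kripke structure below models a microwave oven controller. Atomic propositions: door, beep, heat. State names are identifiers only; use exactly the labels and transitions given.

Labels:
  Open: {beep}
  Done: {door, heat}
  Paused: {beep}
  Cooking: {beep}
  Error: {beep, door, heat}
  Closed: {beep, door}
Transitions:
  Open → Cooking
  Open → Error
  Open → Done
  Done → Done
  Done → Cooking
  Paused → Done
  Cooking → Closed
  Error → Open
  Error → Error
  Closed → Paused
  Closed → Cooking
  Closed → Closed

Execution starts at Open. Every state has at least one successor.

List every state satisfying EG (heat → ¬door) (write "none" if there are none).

States satisfying heat → ¬door: {Open, Paused, Cooking, Closed}.
States satisfying EG (heat → ¬door): {Open, Cooking, Closed}.

{Open, Cooking, Closed}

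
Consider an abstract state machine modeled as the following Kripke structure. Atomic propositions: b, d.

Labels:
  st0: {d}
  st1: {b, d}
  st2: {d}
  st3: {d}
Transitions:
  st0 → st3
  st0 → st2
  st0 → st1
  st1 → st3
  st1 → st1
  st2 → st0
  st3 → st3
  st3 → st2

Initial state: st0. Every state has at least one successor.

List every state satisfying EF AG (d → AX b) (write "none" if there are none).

none

States satisfying AG (d → AX b): ∅.
States satisfying EF AG (d → AX b): ∅.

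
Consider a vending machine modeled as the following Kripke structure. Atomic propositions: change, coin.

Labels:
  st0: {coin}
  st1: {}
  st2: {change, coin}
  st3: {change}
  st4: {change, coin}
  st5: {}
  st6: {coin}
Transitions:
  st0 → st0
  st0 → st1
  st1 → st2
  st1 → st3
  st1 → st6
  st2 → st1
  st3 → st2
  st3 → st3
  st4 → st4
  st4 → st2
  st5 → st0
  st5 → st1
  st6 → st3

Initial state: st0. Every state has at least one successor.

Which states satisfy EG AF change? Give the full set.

{st1, st2, st3, st4, st6}

States satisfying AF change: {st1, st2, st3, st4, st6}.
States satisfying EG AF change: {st1, st2, st3, st4, st6}.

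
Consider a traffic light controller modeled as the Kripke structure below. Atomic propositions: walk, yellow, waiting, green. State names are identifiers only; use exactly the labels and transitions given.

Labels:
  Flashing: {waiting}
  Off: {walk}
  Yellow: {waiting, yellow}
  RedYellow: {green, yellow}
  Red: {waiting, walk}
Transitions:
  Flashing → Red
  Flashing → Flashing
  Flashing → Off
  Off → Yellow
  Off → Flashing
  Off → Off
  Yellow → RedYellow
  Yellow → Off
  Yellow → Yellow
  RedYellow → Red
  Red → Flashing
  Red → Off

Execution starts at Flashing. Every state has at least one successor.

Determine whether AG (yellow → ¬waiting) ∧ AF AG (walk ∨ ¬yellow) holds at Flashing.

Does not hold

States satisfying yellow → ¬waiting: {Flashing, Off, RedYellow, Red}.
States satisfying AG (yellow → ¬waiting): ∅.
States satisfying AG (walk ∨ ¬yellow): ∅.
States satisfying AF AG (walk ∨ ¬yellow): ∅.
States satisfying AG (yellow → ¬waiting) ∧ AF AG (walk ∨ ¬yellow): ∅.
Flashing ∉ Sat(AG (yellow → ¬waiting) ∧ AF AG (walk ∨ ¬yellow)).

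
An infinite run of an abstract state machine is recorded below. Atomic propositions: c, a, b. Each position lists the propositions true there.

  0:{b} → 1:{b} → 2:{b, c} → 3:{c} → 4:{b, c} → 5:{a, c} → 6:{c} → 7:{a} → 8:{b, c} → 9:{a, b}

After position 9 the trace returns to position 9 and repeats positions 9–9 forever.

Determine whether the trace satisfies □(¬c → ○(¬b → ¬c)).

¬c → ○(¬b → ¬c) holds at every position 0..9, and those are all positions ever visited, so □(¬c → ○(¬b → ¬c)) holds.
Positions where ¬c holds: 0, 1, 7, 9.
Check ○(¬b → ¬c) at each: 0→ok, 1→ok, 7→ok, 9→ok.

Holds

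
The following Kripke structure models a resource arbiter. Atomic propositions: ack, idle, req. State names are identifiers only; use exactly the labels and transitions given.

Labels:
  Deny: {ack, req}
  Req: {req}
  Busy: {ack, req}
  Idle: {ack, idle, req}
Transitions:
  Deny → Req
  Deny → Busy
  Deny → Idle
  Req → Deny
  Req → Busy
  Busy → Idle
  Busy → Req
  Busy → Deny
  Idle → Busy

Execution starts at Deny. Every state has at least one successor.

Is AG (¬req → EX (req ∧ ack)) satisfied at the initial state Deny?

States satisfying ¬req → EX (req ∧ ack): {Deny, Req, Busy, Idle}.
States satisfying AG (¬req → EX (req ∧ ack)): {Deny, Req, Busy, Idle}.
Every state reachable from Deny satisfies ¬req → EX (req ∧ ack).
Deny ∈ Sat(AG (¬req → EX (req ∧ ack))).

Holds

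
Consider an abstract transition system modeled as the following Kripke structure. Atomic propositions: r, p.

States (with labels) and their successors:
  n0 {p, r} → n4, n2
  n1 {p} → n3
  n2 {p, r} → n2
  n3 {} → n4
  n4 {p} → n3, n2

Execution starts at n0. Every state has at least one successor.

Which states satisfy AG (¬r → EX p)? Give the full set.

{n0, n2, n3, n4}

States satisfying ¬r → EX p: {n0, n2, n3, n4}.
States satisfying AG (¬r → EX p): {n0, n2, n3, n4}.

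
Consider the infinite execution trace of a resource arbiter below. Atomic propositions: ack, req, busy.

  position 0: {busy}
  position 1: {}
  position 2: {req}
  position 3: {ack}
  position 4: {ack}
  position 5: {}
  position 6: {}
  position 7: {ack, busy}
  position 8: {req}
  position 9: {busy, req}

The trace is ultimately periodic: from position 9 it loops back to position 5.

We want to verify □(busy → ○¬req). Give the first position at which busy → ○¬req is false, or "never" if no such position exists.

Check busy → ○¬req at each position in order: 0 ✓, 1 ✓, 2 ✓, 3 ✓, 4 ✓, 5 ✓, 6 ✓.
At position 7 the labels are {ack, busy} and the next position 8 has {req}, so busy → ○¬req is false there. This is the first violation.

7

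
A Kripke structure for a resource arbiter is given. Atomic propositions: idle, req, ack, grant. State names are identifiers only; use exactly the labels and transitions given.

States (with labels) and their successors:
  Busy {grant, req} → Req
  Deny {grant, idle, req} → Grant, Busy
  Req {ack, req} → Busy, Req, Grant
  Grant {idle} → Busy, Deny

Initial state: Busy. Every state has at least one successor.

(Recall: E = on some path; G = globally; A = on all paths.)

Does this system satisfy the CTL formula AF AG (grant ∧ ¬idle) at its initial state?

States satisfying AG (grant ∧ ¬idle): ∅.
States satisfying AF AG (grant ∧ ¬idle): ∅.
There is a path from Busy along which AG (grant ∧ ¬idle) never holds.
Busy ∉ Sat(AF AG (grant ∧ ¬idle)).

No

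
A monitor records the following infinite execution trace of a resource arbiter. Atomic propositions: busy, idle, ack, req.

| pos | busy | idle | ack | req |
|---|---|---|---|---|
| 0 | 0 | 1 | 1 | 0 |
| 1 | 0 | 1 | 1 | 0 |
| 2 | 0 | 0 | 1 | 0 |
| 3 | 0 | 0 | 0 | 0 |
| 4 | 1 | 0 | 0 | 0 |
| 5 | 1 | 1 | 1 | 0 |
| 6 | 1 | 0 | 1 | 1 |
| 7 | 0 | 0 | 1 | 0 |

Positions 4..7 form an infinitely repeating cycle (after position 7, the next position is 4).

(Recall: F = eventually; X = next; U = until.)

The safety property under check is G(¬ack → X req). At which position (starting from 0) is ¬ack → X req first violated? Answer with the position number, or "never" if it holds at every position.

3

Check ¬ack → X req at each position in order: 0 ✓, 1 ✓, 2 ✓.
At position 3 the labels are {} and the next position 4 has {busy}, so ¬ack → X req is false there. This is the first violation.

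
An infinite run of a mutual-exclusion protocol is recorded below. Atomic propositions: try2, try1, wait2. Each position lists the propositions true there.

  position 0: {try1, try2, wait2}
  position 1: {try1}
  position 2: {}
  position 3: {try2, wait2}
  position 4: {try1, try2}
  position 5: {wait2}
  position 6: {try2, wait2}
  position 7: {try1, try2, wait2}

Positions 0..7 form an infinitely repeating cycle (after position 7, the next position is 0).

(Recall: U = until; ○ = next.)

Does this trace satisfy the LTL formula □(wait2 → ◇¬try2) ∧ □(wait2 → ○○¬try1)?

wait2 → ◇¬try2 holds at every position 0..7, and those are all positions ever visited, so □(wait2 → ◇¬try2) holds.
Positions where wait2 holds: 0, 3, 5, 6, 7.
Check ◇¬try2 at each: 0→ok, 3→ok, 5→ok, 6→ok, 7→ok.
wait2 → ○○¬try1 must hold at every position from 0 onward. It fails at position 5, so □(wait2 → ○○¬try1) is false.
Positions where wait2 holds: 0, 3, 5, 6, 7.
Check ○○¬try1 at each: 0→ok, 3→ok, 5→fails, 6→fails, 7→fails.
At position 0: □(wait2 → ◇¬try2) is true; □(wait2 → ○○¬try1) is false; so □(wait2 → ◇¬try2) ∧ □(wait2 → ○○¬try1) is false.

Violated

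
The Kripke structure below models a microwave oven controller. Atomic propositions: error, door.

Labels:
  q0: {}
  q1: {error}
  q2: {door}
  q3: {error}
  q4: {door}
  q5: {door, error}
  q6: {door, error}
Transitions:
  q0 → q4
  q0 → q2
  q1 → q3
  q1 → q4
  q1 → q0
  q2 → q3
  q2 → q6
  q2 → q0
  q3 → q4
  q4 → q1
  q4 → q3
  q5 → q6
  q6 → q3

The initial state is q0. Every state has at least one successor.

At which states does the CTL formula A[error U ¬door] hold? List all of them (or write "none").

{q0, q1, q3, q5, q6}

States satisfying error: {q1, q3, q5, q6}.
States satisfying ¬door: {q0, q1, q3}.
States satisfying A[error U ¬door]: {q0, q1, q3, q5, q6}.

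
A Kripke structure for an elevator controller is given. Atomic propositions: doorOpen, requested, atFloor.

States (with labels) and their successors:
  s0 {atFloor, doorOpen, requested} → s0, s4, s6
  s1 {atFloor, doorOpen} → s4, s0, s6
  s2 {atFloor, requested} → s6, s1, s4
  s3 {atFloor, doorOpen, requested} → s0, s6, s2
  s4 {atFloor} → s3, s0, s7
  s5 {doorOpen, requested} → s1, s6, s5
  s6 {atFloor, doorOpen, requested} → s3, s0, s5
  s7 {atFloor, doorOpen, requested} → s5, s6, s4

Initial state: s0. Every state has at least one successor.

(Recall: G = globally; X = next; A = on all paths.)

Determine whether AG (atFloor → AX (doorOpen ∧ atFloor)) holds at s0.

Violated

States satisfying atFloor → AX (doorOpen ∧ atFloor): {s4, s5}.
States satisfying AG (atFloor → AX (doorOpen ∧ atFloor)): ∅.
s0 is reachable from s0 and violates atFloor → AX (doorOpen ∧ atFloor), so AG fails at s0.
s0 ∉ Sat(AG (atFloor → AX (doorOpen ∧ atFloor))).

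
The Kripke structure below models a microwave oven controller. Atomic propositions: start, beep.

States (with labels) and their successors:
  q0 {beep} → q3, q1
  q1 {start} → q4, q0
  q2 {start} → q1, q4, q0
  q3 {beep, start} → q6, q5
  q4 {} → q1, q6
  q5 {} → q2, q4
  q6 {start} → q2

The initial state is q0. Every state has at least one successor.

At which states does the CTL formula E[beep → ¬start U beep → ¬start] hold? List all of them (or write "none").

States satisfying beep → ¬start: {q0, q1, q2, q4, q5, q6}.
States satisfying E[beep → ¬start U beep → ¬start]: {q0, q1, q2, q4, q5, q6}.

{q0, q1, q2, q4, q5, q6}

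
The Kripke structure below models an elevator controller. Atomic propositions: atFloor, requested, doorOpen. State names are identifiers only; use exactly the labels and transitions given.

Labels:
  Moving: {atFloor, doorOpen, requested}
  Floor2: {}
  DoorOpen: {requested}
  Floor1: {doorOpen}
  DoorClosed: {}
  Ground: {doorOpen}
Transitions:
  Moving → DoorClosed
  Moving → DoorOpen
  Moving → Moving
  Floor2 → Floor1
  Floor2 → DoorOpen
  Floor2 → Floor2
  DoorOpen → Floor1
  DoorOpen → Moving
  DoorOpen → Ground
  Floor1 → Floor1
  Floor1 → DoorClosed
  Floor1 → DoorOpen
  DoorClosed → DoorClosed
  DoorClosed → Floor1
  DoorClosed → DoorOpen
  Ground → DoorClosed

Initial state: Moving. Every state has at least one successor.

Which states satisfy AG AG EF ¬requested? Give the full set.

States satisfying AG EF ¬requested: {Moving, Floor2, DoorOpen, Floor1, DoorClosed, Ground}.
States satisfying AG AG EF ¬requested: {Moving, Floor2, DoorOpen, Floor1, DoorClosed, Ground}.

{Moving, Floor2, DoorOpen, Floor1, DoorClosed, Ground}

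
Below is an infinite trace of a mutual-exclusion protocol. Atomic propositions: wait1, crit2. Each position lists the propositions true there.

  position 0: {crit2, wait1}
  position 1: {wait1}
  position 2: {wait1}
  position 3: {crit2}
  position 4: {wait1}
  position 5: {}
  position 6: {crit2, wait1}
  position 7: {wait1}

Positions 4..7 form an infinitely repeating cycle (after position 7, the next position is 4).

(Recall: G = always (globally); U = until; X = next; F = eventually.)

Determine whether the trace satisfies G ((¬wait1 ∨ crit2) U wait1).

(¬wait1 ∨ crit2) U wait1 holds at every position 0..7, and those are all positions ever visited, so G ((¬wait1 ∨ crit2) U wait1) holds.

Yes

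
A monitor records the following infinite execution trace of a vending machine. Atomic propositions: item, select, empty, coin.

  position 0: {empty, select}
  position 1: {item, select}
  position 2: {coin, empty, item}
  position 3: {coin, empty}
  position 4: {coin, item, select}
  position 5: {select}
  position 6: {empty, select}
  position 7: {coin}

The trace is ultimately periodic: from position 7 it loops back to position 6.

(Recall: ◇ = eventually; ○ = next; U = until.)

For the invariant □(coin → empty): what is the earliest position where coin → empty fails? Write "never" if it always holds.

4

Check coin → empty at each position in order: 0 ✓, 1 ✓, 2 ✓, 3 ✓.
At position 4 the labels are {coin, item, select}, so coin → empty is false there. This is the first violation.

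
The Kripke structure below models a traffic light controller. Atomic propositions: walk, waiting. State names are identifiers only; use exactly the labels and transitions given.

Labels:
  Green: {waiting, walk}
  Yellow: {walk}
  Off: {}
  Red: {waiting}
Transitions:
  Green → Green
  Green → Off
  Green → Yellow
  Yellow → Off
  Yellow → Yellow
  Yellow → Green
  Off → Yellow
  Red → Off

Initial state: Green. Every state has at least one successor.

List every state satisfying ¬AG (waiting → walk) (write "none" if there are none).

States satisfying waiting → walk: {Green, Yellow, Off}.
States satisfying AG (waiting → walk): {Green, Yellow, Off}.
States satisfying ¬AG (waiting → walk): {Red}.

{Red}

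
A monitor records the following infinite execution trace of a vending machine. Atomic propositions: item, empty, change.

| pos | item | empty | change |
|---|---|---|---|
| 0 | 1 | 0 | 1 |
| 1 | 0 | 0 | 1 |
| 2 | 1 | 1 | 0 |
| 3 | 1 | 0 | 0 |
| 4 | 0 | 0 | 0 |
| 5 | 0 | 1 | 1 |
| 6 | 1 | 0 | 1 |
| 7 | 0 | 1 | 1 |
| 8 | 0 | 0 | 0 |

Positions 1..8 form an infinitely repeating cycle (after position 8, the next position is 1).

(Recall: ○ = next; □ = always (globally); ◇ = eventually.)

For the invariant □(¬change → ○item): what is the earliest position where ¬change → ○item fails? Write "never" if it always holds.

Check ¬change → ○item at each position in order: 0 ✓, 1 ✓, 2 ✓.
At position 3 the labels are {item} and the next position 4 has {}, so ¬change → ○item is false there. This is the first violation.

3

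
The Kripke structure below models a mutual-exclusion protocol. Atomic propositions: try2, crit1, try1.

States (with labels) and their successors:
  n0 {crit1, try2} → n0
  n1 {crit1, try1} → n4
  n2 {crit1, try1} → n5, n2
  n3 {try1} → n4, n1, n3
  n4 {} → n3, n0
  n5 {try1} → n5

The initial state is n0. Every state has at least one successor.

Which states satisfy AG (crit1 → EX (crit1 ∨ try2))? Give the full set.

States satisfying crit1 → EX (crit1 ∨ try2): {n0, n2, n3, n4, n5}.
States satisfying AG (crit1 → EX (crit1 ∨ try2)): {n0, n2, n5}.

{n0, n2, n5}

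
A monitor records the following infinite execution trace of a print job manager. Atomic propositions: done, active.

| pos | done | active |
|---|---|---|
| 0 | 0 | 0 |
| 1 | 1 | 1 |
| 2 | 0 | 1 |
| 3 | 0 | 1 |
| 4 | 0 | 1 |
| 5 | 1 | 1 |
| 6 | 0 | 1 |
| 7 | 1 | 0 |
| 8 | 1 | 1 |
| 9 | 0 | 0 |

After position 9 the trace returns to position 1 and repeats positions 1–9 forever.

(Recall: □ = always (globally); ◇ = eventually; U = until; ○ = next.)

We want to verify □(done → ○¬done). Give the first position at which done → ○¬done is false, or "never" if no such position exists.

Check done → ○¬done at each position in order: 0 ✓, 1 ✓, 2 ✓, 3 ✓, 4 ✓, 5 ✓, 6 ✓.
At position 7 the labels are {done} and the next position 8 has {active, done}, so done → ○¬done is false there. This is the first violation.

7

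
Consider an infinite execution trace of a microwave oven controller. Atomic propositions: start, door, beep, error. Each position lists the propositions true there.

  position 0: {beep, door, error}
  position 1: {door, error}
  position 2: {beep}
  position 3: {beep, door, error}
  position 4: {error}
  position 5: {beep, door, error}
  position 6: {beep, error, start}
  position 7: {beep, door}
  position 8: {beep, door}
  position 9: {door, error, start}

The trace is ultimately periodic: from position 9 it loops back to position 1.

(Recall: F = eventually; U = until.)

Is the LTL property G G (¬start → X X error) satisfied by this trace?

Does not hold

G (¬start → X X error) must hold at every position from 0 onward. It fails at position 0, so G G (¬start → X X error) is false.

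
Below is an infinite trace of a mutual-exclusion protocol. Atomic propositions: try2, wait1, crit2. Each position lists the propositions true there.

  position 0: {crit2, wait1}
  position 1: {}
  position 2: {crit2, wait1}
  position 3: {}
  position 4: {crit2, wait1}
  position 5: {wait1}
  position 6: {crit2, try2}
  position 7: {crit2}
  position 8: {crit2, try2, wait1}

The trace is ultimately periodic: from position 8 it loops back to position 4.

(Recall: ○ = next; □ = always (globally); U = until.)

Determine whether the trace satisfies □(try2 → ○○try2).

try2 → ○○try2 must hold at every position from 0 onward. It fails at position 8, so □(try2 → ○○try2) is false.
Positions where try2 holds: 6, 8.
Check ○○try2 at each: 6→ok, 8→fails.

Does not hold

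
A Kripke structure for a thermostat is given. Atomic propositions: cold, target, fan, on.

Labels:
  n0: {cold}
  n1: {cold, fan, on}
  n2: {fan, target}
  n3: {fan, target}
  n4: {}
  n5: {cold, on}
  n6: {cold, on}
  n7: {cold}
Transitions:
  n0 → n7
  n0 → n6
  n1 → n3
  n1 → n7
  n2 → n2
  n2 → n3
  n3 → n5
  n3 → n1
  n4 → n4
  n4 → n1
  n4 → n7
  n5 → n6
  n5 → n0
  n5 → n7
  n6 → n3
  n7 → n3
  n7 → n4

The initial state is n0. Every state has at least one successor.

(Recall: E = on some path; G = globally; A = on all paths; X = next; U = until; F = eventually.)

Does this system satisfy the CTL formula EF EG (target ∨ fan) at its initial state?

Holds

States satisfying EG (target ∨ fan): {n1, n2, n3}.
States satisfying EF EG (target ∨ fan): {n0, n1, n2, n3, n4, n5, n6, n7}.
Some path from n0 reaches a state where EG (target ∨ fan) holds.
n0 ∈ Sat(EF EG (target ∨ fan)).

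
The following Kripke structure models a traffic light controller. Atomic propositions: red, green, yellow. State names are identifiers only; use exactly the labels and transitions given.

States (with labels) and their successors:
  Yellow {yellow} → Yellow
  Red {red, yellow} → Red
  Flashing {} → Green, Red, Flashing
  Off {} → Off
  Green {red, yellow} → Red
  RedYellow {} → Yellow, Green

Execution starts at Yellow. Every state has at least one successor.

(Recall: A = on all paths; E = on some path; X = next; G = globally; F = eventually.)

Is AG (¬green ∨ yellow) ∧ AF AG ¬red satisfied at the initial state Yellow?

States satisfying ¬green ∨ yellow: {Yellow, Red, Flashing, Off, Green, RedYellow}.
States satisfying AG (¬green ∨ yellow): {Yellow, Red, Flashing, Off, Green, RedYellow}.
States satisfying AG ¬red: {Yellow, Off}.
States satisfying AF AG ¬red: {Yellow, Off}.
States satisfying AG (¬green ∨ yellow) ∧ AF AG ¬red: {Yellow, Off}.
Yellow ∈ Sat(AG (¬green ∨ yellow) ∧ AF AG ¬red).

Satisfied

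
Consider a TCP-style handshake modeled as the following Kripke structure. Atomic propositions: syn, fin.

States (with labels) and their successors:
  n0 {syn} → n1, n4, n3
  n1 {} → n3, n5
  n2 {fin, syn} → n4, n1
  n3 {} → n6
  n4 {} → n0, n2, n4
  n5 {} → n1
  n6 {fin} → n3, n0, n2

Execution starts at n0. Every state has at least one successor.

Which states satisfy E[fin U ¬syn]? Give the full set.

{n1, n2, n3, n4, n5, n6}

States satisfying fin: {n2, n6}.
States satisfying ¬syn: {n1, n3, n4, n5, n6}.
States satisfying E[fin U ¬syn]: {n1, n2, n3, n4, n5, n6}.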